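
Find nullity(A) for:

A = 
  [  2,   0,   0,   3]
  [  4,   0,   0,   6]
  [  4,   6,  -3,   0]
nullity(A) = 2

Row reduce:
R2 → R2 - (2)·R1
R3 → R3 - (2)·R1
Swap R2 ↔ R3
REF = 
  [  2,   0,   0,   3]
  [  0,   6,  -3,  -6]
  [  0,   0,   0,   0]
Pivot columns: 1, 2 → 2 pivots.
rank(A) = 2, so nullity(A) = 4 - 2 = 2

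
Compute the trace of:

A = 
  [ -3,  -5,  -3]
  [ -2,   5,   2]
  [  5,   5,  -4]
-2

tr(A) = -3 + 5 + -4 = -2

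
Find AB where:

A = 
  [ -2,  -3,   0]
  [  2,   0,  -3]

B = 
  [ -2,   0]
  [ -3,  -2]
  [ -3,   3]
AB = 
  [ 13,   6]
  [  5,  -9]

A is 2×3 and B is 3×2, so AB is 2×2. Each entry is (row of A)·(column of B):
AB[1,1] = (-2)(-2) + (-3)(-3) + (0)(-3) = 13
AB[1,2] = (-2)(0) + (-3)(-2) + (0)(3) = 6
AB[2,1] = (2)(-2) + (0)(-3) + (-3)(-3) = 5
AB[2,2] = (2)(0) + (0)(-2) + (-3)(3) = -9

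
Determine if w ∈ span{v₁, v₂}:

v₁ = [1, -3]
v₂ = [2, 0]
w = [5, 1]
Yes

Form the augmented matrix and row-reduce:
[v₁|v₂|w] = 
  [  1,   2,   5]
  [ -3,   0,   1]
R2 → R2 + (3)·R1
REF = 
  [  1,   2,   5]
  [  0,   6,  16]

No row of the form [0 0 | nonzero], so the system is consistent. Back-substitution gives c₁ = -1/3, c₂ = 8/3: w = (-1/3)·v₁ + (8/3)·v₂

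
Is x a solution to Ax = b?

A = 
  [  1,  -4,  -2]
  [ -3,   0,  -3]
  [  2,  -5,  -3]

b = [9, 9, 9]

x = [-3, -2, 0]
No

Ax = [5, 9, 4] ≠ b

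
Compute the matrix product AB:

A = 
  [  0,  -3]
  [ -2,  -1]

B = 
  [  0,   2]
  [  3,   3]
AB = 
  [ -9,  -9]
  [ -3,  -7]

A is 2×2 and B is 2×2, so AB is 2×2. Each entry is (row of A)·(column of B):
AB[1,1] = (0)(0) + (-3)(3) = -9
AB[1,2] = (0)(2) + (-3)(3) = -9
AB[2,1] = (-2)(0) + (-1)(3) = -3
AB[2,2] = (-2)(2) + (-1)(3) = -7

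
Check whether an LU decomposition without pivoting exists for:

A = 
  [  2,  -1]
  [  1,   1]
Yes.
A[1,1] = 2 ≠ 0, so Gaussian elimination proceeds without a row swap: multiplier ℓ₂₁ = (1)/(2) = 1/2, and U[2,2] = 1 - (1/2)(-1) = 3/2.
L = 
  [  1,   0]
  [1/2,   1]
U = 
  [  2,  -1]
  [  0, 3/2]
Check row 2 of LU: [(1/2)(2), (1/2)(-1) + (3/2)] = [1, 1] = row 2 of A ✓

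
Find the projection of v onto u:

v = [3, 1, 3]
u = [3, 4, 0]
proj_u(v) = [39/25, 52/25, 0]

v·u = (3)(3) + (1)(4) + (3)(0) = 13
u·u = (3)² + (4)² + (0)² = 25
proj_u(v) = (v·u / u·u) × u = (13/25) × u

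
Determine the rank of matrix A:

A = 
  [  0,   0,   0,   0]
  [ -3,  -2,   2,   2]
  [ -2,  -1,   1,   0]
rank(A) = 2

Row reduce:
Swap R1 ↔ R2
R3 → R3 - (2/3)·R1
Swap R2 ↔ R3
REF = 
  [  -3,   -2,    2,    2]
  [   0,  1/3, -1/3, -4/3]
  [   0,    0,    0,    0]
Pivot columns: 1, 2 → 2 pivots.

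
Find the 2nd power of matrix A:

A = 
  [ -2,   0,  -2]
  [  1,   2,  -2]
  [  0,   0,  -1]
A² = A·A:
A²[1,1] = (-2)(-2) + (0)(1) + (-2)(0) = 4
A²[1,2] = (-2)(0) + (0)(2) + (-2)(0) = 0
A²[1,3] = (-2)(-2) + (0)(-2) + (-2)(-1) = 6
A²[2,1] = (1)(-2) + (2)(1) + (-2)(0) = 0
A²[2,2] = (1)(0) + (2)(2) + (-2)(0) = 4
A²[2,3] = (1)(-2) + (2)(-2) + (-2)(-1) = -4
A²[3,1] = (0)(-2) + (0)(1) + (-1)(0) = 0
A²[3,2] = (0)(0) + (0)(2) + (-1)(0) = 0
A²[3,3] = (0)(-2) + (0)(-2) + (-1)(-1) = 1
A² = 
  [  4,   0,   6]
  [  0,   4,  -4]
  [  0,   0,   1]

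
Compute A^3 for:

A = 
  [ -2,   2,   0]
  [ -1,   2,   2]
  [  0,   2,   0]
A^3 = 
  [ -4,  12,   0]
  [ -6,  20,  12]
  [  0,  12,   8]

A² = A·A:
A²[1,1] = (-2)(-2) + (2)(-1) + (0)(0) = 2
A²[1,2] = (-2)(2) + (2)(2) + (0)(2) = 0
A²[1,3] = (-2)(0) + (2)(2) + (0)(0) = 4
A²[2,1] = (-1)(-2) + (2)(-1) + (2)(0) = 0
A²[2,2] = (-1)(2) + (2)(2) + (2)(2) = 6
A²[2,3] = (-1)(0) + (2)(2) + (2)(0) = 4
A²[3,1] = (0)(-2) + (2)(-1) + (0)(0) = -2
A²[3,2] = (0)(2) + (2)(2) + (0)(2) = 4
A²[3,3] = (0)(0) + (2)(2) + (0)(0) = 4
A² = 
  [  2,   0,   4]
  [  0,   6,   4]
  [ -2,   4,   4]

A^3 = A^2·A:
A^3[1,1] = (2)(-2) + (0)(-1) + (4)(0) = -4
A^3[1,2] = (2)(2) + (0)(2) + (4)(2) = 12
A^3[1,3] = (2)(0) + (0)(2) + (4)(0) = 0
A^3[2,1] = (0)(-2) + (6)(-1) + (4)(0) = -6
A^3[2,2] = (0)(2) + (6)(2) + (4)(2) = 20
A^3[2,3] = (0)(0) + (6)(2) + (4)(0) = 12
A^3[3,1] = (-2)(-2) + (4)(-1) + (4)(0) = 0
A^3[3,2] = (-2)(2) + (4)(2) + (4)(2) = 12
A^3[3,3] = (-2)(0) + (4)(2) + (4)(0) = 8
A^3 = 
  [ -4,  12,   0]
  [ -6,  20,  12]
  [  0,  12,   8]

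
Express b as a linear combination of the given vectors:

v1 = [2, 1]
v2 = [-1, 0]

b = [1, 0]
c1 = 0, c2 = -1

b = 0·v1 + -1·v2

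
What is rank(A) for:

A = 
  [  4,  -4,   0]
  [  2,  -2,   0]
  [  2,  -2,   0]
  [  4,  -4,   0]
rank(A) = 1

Row reduce:
R2 → R2 - (1/2)·R1
R3 → R3 - (1/2)·R1
R4 → R4 - (1)·R1
REF = 
  [  4,  -4,   0]
  [  0,   0,   0]
  [  0,   0,   0]
  [  0,   0,   0]
Pivot columns: 1 → 1 pivot.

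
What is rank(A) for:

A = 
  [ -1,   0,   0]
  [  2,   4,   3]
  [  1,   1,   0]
Row reduce:
R2 → R2 + (2)·R1
R3 → R3 + (1)·R1
R3 → R3 - (1/4)·R2
REF = 
  [  -1,    0,    0]
  [   0,    4,    3]
  [   0,    0, -3/4]
Pivot columns: 1, 2, 3 → 3 pivots.

rank(A) = 3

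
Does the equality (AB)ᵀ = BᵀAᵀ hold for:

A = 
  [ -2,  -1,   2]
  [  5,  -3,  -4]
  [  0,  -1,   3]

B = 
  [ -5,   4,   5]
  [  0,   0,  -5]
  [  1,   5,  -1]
Yes

(AB)ᵀ = 
  [ 12, -29,   3]
  [  2,   0,  15]
  [ -7,  44,   2]

BᵀAᵀ = 
  [ 12, -29,   3]
  [  2,   0,  15]
  [ -7,  44,   2]

Both sides are equal — this is the standard identity (AB)ᵀ = BᵀAᵀ, which holds for all A, B.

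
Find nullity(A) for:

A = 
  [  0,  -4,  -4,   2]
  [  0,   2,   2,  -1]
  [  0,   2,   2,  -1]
nullity(A) = 3

Row reduce:
R2 → R2 + (1/2)·R1
R3 → R3 + (1/2)·R1
REF = 
  [  0,  -4,  -4,   2]
  [  0,   0,   0,   0]
  [  0,   0,   0,   0]
Pivot columns: 2 → 1 pivot.
rank(A) = 1, so nullity(A) = 4 - 1 = 3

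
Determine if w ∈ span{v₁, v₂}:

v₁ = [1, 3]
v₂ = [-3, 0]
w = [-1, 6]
Yes

Form the augmented matrix and row-reduce:
[v₁|v₂|w] = 
  [  1,  -3,  -1]
  [  3,   0,   6]
R2 → R2 - (3)·R1
REF = 
  [  1,  -3,  -1]
  [  0,   9,   9]

No row of the form [0 0 | nonzero], so the system is consistent. Back-substitution gives c₁ = 2, c₂ = 1: w = (2)·v₁ + (1)·v₂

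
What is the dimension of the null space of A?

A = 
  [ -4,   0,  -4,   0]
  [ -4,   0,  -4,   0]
nullity(A) = 3

Row reduce:
R2 → R2 - (1)·R1
REF = 
  [ -4,   0,  -4,   0]
  [  0,   0,   0,   0]
Pivot columns: 1 → 1 pivot.
rank(A) = 1, so nullity(A) = 4 - 1 = 3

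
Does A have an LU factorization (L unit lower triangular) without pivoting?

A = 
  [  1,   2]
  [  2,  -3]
Yes.
A[1,1] = 1 ≠ 0, so Gaussian elimination proceeds without a row swap: multiplier ℓ₂₁ = (2)/(1) = 2, and U[2,2] = -3 - (2)(2) = -7.
L = 
  [  1,   0]
  [  2,   1]
U = 
  [  1,   2]
  [  0,  -7]
Check row 2 of LU: [(2)(1), (2)(2) + (-7)] = [2, -3] = row 2 of A ✓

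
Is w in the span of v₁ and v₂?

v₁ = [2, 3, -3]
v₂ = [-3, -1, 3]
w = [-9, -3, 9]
Yes

Form the augmented matrix and row-reduce:
[v₁|v₂|w] = 
  [  2,  -3,  -9]
  [  3,  -1,  -3]
  [ -3,   3,   9]
R2 → R2 - (3/2)·R1
R3 → R3 + (3/2)·R1
R3 → R3 + (3/7)·R2
REF = 
  [   2,   -3,   -9]
  [   0,  7/2, 21/2]
  [   0,    0,    0]

No row of the form [0 0 | nonzero], so the system is consistent. Back-substitution gives c₁ = 0, c₂ = 3: w = (0)·v₁ + (3)·v₂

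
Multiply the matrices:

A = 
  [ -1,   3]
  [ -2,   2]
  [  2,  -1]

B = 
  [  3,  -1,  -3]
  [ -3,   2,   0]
AB = 
  [-12,   7,   3]
  [-12,   6,   6]
  [  9,  -4,  -6]

A is 3×2 and B is 2×3, so AB is 3×3. Each entry is (row of A)·(column of B):
AB[1,1] = (-1)(3) + (3)(-3) = -12
AB[1,2] = (-1)(-1) + (3)(2) = 7
AB[1,3] = (-1)(-3) + (3)(0) = 3
AB[2,1] = (-2)(3) + (2)(-3) = -12
AB[2,2] = (-2)(-1) + (2)(2) = 6
AB[2,3] = (-2)(-3) + (2)(0) = 6
AB[3,1] = (2)(3) + (-1)(-3) = 9
AB[3,2] = (2)(-1) + (-1)(2) = -4
AB[3,3] = (2)(-3) + (-1)(0) = -6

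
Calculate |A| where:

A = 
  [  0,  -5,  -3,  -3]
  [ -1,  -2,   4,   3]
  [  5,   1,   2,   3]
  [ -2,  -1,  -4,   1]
Cofactor expansion along row 1: det(A) = a₁₁M₁₁ - a₁₂M₁₂ + a₁₃M₁₃ - a₁₄M₁₄

M₁₁ = det[[-2, 4, 3]; [1, 2, 3]; [-1, -4, 1]]
  = (-2)·((2)(1) - (3)(-4)) - (4)·((1)(1) - (3)(-1)) + (3)·((1)(-4) - (2)(-1))
  = (-2)(14) - (4)(4) + (3)(-2)
  = -50
M₁₂ = det[[-1, 4, 3]; [5, 2, 3]; [-2, -4, 1]]
  = (-1)·((2)(1) - (3)(-4)) - (4)·((5)(1) - (3)(-2)) + (3)·((5)(-4) - (2)(-2))
  = (-1)(14) - (4)(11) + (3)(-16)
  = -106
M₁₃ = det[[-1, -2, 3]; [5, 1, 3]; [-2, -1, 1]]
  = (-1)·((1)(1) - (3)(-1)) - (-2)·((5)(1) - (3)(-2)) + (3)·((5)(-1) - (1)(-2))
  = (-1)(4) - (-2)(11) + (3)(-3)
  = 9
M₁₄ = det[[-1, -2, 4]; [5, 1, 2]; [-2, -1, -4]]
  = (-1)·((1)(-4) - (2)(-1)) - (-2)·((5)(-4) - (2)(-2)) + (4)·((5)(-1) - (1)(-2))
  = (-1)(-2) - (-2)(-16) + (4)(-3)
  = -42

det(A) = (0)(-50) - (-5)(-106) + (-3)(9) - (-3)(-42) = -683

det(A) = -683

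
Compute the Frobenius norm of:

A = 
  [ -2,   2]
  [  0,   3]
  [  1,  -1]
||A||_F = 4.359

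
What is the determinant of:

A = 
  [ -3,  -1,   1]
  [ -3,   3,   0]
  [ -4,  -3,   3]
-15

Cofactor expansion along row 1:
det(A) = (-3)·((3)(3) - (0)(-3)) - (-1)·((-3)(3) - (0)(-4)) + (1)·((-3)(-3) - (3)(-4))
  = (-3)(9) - (-1)(-9) + (1)(21)
  = -15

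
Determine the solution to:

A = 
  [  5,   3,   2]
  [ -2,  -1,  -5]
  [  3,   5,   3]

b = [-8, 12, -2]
Row reduce the augmented matrix [A|b]:
R2 → R2 + (2/5)·R1
R3 → R3 - (3/5)·R1
R3 → R3 - (16)·R2
REF = 
  [    5,     3,     2,    -8]
  [    0,   1/5, -21/5,  44/5]
  [    0,     0,    69,  -138]

Back-substitution:
x₃ = (-138) / 69 = -2
x₂ = (44/5 - (-21/5)(-2)) / (1/5) = 2
x₁ = (-8 - (3)(2) - (2)(-2)) / 5 = -2

x = [-2, 2, -2]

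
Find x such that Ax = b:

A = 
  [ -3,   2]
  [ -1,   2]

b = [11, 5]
Row reduce the augmented matrix [A|b]:
R2 → R2 - (1/3)·R1
REF = 
  [ -3,   2,  11]
  [  0, 4/3, 4/3]

Back-substitution:
x₂ = (4/3) / (4/3) = 1
x₁ = (11 - (2)(1)) / (-3) = -3

x = [-3, 1]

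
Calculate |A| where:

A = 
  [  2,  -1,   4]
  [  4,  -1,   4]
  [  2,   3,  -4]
Cofactor expansion along row 1:
det(A) = (2)·((-1)(-4) - (4)(3)) - (-1)·((4)(-4) - (4)(2)) + (4)·((4)(3) - (-1)(2))
  = (2)(-8) - (-1)(-24) + (4)(14)
  = 16

det(A) = 16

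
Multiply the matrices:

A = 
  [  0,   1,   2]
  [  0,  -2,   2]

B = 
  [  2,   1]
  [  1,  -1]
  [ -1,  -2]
A is 2×3 and B is 3×2, so AB is 2×2. Each entry is (row of A)·(column of B):
AB[1,1] = (0)(2) + (1)(1) + (2)(-1) = -1
AB[1,2] = (0)(1) + (1)(-1) + (2)(-2) = -5
AB[2,1] = (0)(2) + (-2)(1) + (2)(-1) = -4
AB[2,2] = (0)(1) + (-2)(-1) + (2)(-2) = -2

AB = 
  [ -1,  -5]
  [ -4,  -2]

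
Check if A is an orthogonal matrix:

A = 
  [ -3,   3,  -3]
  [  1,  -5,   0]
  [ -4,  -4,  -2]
No

AᵀA = 
  [ 26,   2,  17]
  [  2,  50,  -1]
  [ 17,  -1,  13]
≠ I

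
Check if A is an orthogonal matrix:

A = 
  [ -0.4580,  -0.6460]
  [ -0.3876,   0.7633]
No

AᵀA = 
  [  0.3600,   0]
  [  0,   0.9999]
≠ I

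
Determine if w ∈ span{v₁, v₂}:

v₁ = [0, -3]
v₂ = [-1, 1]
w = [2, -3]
Yes

Form the augmented matrix and row-reduce:
[v₁|v₂|w] = 
  [  0,  -1,   2]
  [ -3,   1,  -3]
Swap R1 ↔ R2
REF = 
  [ -3,   1,  -3]
  [  0,  -1,   2]

No row of the form [0 0 | nonzero], so the system is consistent. Back-substitution gives c₁ = 1/3, c₂ = -2: w = (1/3)·v₁ + (-2)·v₂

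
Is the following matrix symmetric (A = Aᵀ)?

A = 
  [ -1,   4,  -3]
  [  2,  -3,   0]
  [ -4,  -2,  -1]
No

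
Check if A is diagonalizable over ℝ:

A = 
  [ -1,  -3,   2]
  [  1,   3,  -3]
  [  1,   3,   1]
No

Characteristic polynomial: det(λI - A) = λ³ - 3λ² + 9λ
The constant term is 0, so λ = 0 is a root: p(λ) = λ(λ² - 3λ + 9)
λ² - 3λ + 9 = 0  ⇒  λ = (3 ± √((-3)² - 4·(9)))/2 = (3 ± √(-27))/2
  = (3 + 3i√3)/2,  (3 - 3i√3)/2
Eigenvalues: 0, (3 + 3i√3)/2, (3 - 3i√3)/2  (≈ 0, 1.5 + 2.598i, 1.5 - 2.598i)
Has complex eigenvalues (not diagonalizable over ℝ).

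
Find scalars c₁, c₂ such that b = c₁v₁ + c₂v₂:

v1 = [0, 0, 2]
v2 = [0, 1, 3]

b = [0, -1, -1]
c1 = 1, c2 = -1

b = 1·v1 + -1·v2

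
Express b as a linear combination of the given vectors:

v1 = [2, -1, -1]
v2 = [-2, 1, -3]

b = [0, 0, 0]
c1 = 0, c2 = 0

b = 0·v1 + 0·v2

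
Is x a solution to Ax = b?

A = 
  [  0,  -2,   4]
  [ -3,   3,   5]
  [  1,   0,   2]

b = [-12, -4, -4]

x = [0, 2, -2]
Yes

Ax = [-12, -4, -4] = b ✓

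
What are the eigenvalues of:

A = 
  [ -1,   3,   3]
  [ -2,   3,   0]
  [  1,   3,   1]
Characteristic polynomial: det(λI - A) = λ³ - 3λ² + 2λ + 24
Testing integer divisors of the constant term: p(-2) = 0, so (λ + 2) is a factor:
p(λ) = (λ + 2)(λ² - 5λ + 12)
λ² - 5λ + 12 = 0  ⇒  λ = (5 ± √((-5)² - 4·(12)))/2 = (5 ± √(-23))/2
  = (5 + i√23)/2,  (5 - i√23)/2

λ = -2, (5 + i√23)/2, (5 - i√23)/2  (≈ -2, 2.5 + 2.398i, 2.5 - 2.398i)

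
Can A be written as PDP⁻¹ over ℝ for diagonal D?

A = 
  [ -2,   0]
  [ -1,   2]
Yes

tr(A) = 0, det(A) = -4
Characteristic polynomial: λ² - tr(A)λ + det(A) = λ² - 4
λ² - 4 = (λ + 2)(λ - 2)
Eigenvalues: 2, -2
λ=-2: alg. mult. = 1, geom. mult. = 2 - rank(A - (-2)I) = 2 - 1 = 1
λ=2: alg. mult. = 1, geom. mult. = 2 - rank(A - (2)I) = 2 - 1 = 1
Sum of geometric multiplicities equals n, so A has n independent eigenvectors.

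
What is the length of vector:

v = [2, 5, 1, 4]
6.782

||v||₂ = √((2)² + (5)² + (1)² + (4)²) = √46 = 6.782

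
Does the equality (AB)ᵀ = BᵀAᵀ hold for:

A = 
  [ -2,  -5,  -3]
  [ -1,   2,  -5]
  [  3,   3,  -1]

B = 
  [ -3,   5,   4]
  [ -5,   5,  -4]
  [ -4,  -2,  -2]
Yes

(AB)ᵀ = 
  [ 43,  13, -20]
  [-29,  15,  32]
  [ 18,  -2,   2]

BᵀAᵀ = 
  [ 43,  13, -20]
  [-29,  15,  32]
  [ 18,  -2,   2]

Both sides are equal — this is the standard identity (AB)ᵀ = BᵀAᵀ, which holds for all A, B.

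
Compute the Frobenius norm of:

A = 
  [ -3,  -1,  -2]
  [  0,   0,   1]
||A||_F = 3.873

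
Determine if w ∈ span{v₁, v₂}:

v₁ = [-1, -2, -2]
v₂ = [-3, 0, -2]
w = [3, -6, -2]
Yes

Form the augmented matrix and row-reduce:
[v₁|v₂|w] = 
  [ -1,  -3,   3]
  [ -2,   0,  -6]
  [ -2,  -2,  -2]
R2 → R2 - (2)·R1
R3 → R3 - (2)·R1
R3 → R3 - (2/3)·R2
REF = 
  [ -1,  -3,   3]
  [  0,   6, -12]
  [  0,   0,   0]

No row of the form [0 0 | nonzero], so the system is consistent. Back-substitution gives c₁ = 3, c₂ = -2: w = (3)·v₁ + (-2)·v₂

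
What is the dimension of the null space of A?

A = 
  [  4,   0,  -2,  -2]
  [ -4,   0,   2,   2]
nullity(A) = 3

Row reduce:
R2 → R2 + (1)·R1
REF = 
  [  4,   0,  -2,  -2]
  [  0,   0,   0,   0]
Pivot columns: 1 → 1 pivot.
rank(A) = 1, so nullity(A) = 4 - 1 = 3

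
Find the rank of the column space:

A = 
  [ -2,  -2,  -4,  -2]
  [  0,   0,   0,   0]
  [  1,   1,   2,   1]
dim(Col(A)) = 1

Row reduce:
R3 → R3 + (1/2)·R1
REF = 
  [ -2,  -2,  -4,  -2]
  [  0,   0,   0,   0]
  [  0,   0,   0,   0]
Pivot columns: 1 → 1 pivot.
dim(Col(A)) = number of pivot columns = 1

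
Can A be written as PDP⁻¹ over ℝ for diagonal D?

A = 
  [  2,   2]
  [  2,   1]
Yes

tr(A) = 3, det(A) = -2
Characteristic polynomial: λ² - tr(A)λ + det(A) = λ² - 3λ - 2
λ² - 3λ - 2 = 0  ⇒  λ = (3 ± √((-3)² - 4·(-2)))/2 = (3 ± √(17))/2
  = (3 + √17)/2,  (3 - √17)/2
Eigenvalues: (3 + √17)/2, (3 - √17)/2  (≈ 3.562, -0.5616)
The two irrational eigenvalues are distinct (simple), so each has alg. mult. = geom. mult. = 1.
Sum of geometric multiplicities equals n, so A has n independent eigenvectors.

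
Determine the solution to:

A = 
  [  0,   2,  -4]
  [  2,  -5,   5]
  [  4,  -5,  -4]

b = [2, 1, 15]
Row reduce the augmented matrix [A|b]:
Swap R1 ↔ R2
R3 → R3 - (2)·R1
R3 → R3 - (5/2)·R2
REF = 
  [  2,  -5,   5,   1]
  [  0,   2,  -4,   2]
  [  0,   0,  -4,   8]

Back-substitution:
x₃ = 8 / (-4) = -2
x₂ = (2 - (-4)(-2)) / 2 = -3
x₁ = (1 - (-5)(-3) - (5)(-2)) / 2 = -2

x = [-2, -3, -2]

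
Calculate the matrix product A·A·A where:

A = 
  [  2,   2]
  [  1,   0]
A^3 = 
  [ 16,  12]
  [  6,   4]

A² = A·A:
A²[1,1] = (2)(2) + (2)(1) = 6
A²[1,2] = (2)(2) + (2)(0) = 4
A²[2,1] = (1)(2) + (0)(1) = 2
A²[2,2] = (1)(2) + (0)(0) = 2
A² = 
  [  6,   4]
  [  2,   2]

A^3 = A^2·A:
A^3[1,1] = (6)(2) + (4)(1) = 16
A^3[1,2] = (6)(2) + (4)(0) = 12
A^3[2,1] = (2)(2) + (2)(1) = 6
A^3[2,2] = (2)(2) + (2)(0) = 4
A^3 = 
  [ 16,  12]
  [  6,   4]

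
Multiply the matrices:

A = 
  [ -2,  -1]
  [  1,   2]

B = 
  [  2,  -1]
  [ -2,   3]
A is 2×2 and B is 2×2, so AB is 2×2. Each entry is (row of A)·(column of B):
AB[1,1] = (-2)(2) + (-1)(-2) = -2
AB[1,2] = (-2)(-1) + (-1)(3) = -1
AB[2,1] = (1)(2) + (2)(-2) = -2
AB[2,2] = (1)(-1) + (2)(3) = 5

AB = 
  [ -2,  -1]
  [ -2,   5]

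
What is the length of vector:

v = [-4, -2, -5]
6.708

||v||₂ = √((-4)² + (-2)² + (-5)²) = √45 = 6.708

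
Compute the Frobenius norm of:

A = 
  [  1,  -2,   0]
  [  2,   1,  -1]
||A||_F = 3.317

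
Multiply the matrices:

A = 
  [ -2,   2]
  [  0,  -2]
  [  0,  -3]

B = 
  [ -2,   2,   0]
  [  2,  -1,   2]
A is 3×2 and B is 2×3, so AB is 3×3. Each entry is (row of A)·(column of B):
AB[1,1] = (-2)(-2) + (2)(2) = 8
AB[1,2] = (-2)(2) + (2)(-1) = -6
AB[1,3] = (-2)(0) + (2)(2) = 4
AB[2,1] = (0)(-2) + (-2)(2) = -4
AB[2,2] = (0)(2) + (-2)(-1) = 2
AB[2,3] = (0)(0) + (-2)(2) = -4
AB[3,1] = (0)(-2) + (-3)(2) = -6
AB[3,2] = (0)(2) + (-3)(-1) = 3
AB[3,3] = (0)(0) + (-3)(2) = -6

AB = 
  [  8,  -6,   4]
  [ -4,   2,  -4]
  [ -6,   3,  -6]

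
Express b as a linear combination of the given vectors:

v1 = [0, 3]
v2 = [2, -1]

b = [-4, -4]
c1 = -2, c2 = -2

b = -2·v1 + -2·v2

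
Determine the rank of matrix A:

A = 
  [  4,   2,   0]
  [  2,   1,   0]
rank(A) = 1

Row reduce:
R2 → R2 - (1/2)·R1
REF = 
  [  4,   2,   0]
  [  0,   0,   0]
Pivot columns: 1 → 1 pivot.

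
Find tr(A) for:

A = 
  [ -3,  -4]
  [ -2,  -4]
-7

tr(A) = -3 + -4 = -7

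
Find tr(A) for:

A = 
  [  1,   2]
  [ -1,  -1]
0

tr(A) = 1 + -1 = 0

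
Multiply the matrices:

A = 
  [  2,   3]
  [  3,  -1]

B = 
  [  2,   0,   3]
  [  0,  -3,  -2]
AB = 
  [  4,  -9,   0]
  [  6,   3,  11]

A is 2×2 and B is 2×3, so AB is 2×3. Each entry is (row of A)·(column of B):
AB[1,1] = (2)(2) + (3)(0) = 4
AB[1,2] = (2)(0) + (3)(-3) = -9
AB[1,3] = (2)(3) + (3)(-2) = 0
AB[2,1] = (3)(2) + (-1)(0) = 6
AB[2,2] = (3)(0) + (-1)(-3) = 3
AB[2,3] = (3)(3) + (-1)(-2) = 11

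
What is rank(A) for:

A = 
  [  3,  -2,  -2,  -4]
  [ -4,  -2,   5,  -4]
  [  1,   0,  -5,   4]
Row reduce:
R2 → R2 + (4/3)·R1
R3 → R3 - (1/3)·R1
R3 → R3 + (1/7)·R2
REF = 
  [    3,    -2,    -2,    -4]
  [    0, -14/3,   7/3, -28/3]
  [    0,     0,    -4,     4]
Pivot columns: 1, 2, 3 → 3 pivots.

rank(A) = 3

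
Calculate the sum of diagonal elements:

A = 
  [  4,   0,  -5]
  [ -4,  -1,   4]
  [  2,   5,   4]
7

tr(A) = 4 + -1 + 4 = 7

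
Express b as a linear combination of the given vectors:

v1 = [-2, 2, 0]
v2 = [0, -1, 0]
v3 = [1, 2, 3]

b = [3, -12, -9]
c1 = -3, c2 = 0, c3 = -3

b = -3·v1 + 0·v2 + -3·v3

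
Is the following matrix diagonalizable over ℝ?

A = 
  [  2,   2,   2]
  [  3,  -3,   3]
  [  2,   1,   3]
Yes

Characteristic polynomial: det(λI - A) = λ³ - 2λ² - 22λ + 12
By the rational root theorem any rational root is an integer dividing 12; none of those is a root, so p(λ) has no rational roots and hence (being an irreducible cubic) no repeated roots.
Discriminant of the cubic: Δ = 50528
Δ > 0 ⇒ three distinct real eigenvalues: λ ≈ -4.092, 0.5269, 5.566
Three distinct real eigenvalues, so A has 3 independent eigenvectors.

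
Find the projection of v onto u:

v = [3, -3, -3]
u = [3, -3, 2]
v·u = (3)(3) + (-3)(-3) + (-3)(2) = 12
u·u = (3)² + (-3)² + (2)² = 22
proj_u(v) = (v·u / u·u) × u = (12/22) × u = (6/11) × u

proj_u(v) = [18/11, -18/11, 12/11]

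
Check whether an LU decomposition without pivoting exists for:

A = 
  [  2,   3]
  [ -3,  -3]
Yes.
A[1,1] = 2 ≠ 0, so Gaussian elimination proceeds without a row swap: multiplier ℓ₂₁ = (-3)/(2) = -3/2, and U[2,2] = -3 - (-3/2)(3) = 3/2.
L = 
  [   1,    0]
  [-3/2,    1]
U = 
  [  2,   3]
  [  0, 3/2]
Check row 2 of LU: [(-3/2)(2), (-3/2)(3) + (3/2)] = [-3, -3] = row 2 of A ✓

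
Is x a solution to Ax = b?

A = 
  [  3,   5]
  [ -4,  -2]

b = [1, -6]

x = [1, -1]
No

Ax = [-2, -2] ≠ b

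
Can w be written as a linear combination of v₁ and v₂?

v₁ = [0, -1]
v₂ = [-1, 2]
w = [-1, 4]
Yes

Form the augmented matrix and row-reduce:
[v₁|v₂|w] = 
  [  0,  -1,  -1]
  [ -1,   2,   4]
Swap R1 ↔ R2
REF = 
  [ -1,   2,   4]
  [  0,  -1,  -1]

No row of the form [0 0 | nonzero], so the system is consistent. Back-substitution gives c₁ = -2, c₂ = 1: w = (-2)·v₁ + (1)·v₂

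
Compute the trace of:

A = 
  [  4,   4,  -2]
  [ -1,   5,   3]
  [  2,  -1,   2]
11

tr(A) = 4 + 5 + 2 = 11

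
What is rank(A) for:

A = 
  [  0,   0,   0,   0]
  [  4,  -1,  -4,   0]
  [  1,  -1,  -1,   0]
rank(A) = 2

Row reduce:
Swap R1 ↔ R2
R3 → R3 - (1/4)·R1
Swap R2 ↔ R3
REF = 
  [   4,   -1,   -4,    0]
  [   0, -3/4,    0,    0]
  [   0,    0,    0,    0]
Pivot columns: 1, 2 → 2 pivots.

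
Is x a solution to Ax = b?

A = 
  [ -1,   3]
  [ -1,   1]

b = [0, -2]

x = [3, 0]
No

Ax = [-3, -3] ≠ b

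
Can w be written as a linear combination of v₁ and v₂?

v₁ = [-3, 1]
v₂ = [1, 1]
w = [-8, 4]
Yes

Form the augmented matrix and row-reduce:
[v₁|v₂|w] = 
  [ -3,   1,  -8]
  [  1,   1,   4]
R2 → R2 + (1/3)·R1
REF = 
  [ -3,   1,  -8]
  [  0, 4/3, 4/3]

No row of the form [0 0 | nonzero], so the system is consistent. Back-substitution gives c₁ = 3, c₂ = 1: w = (3)·v₁ + (1)·v₂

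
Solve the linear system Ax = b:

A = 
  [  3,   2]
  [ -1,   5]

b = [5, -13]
Row reduce the augmented matrix [A|b]:
R2 → R2 + (1/3)·R1
REF = 
  [    3,     2,     5]
  [    0,  17/3, -34/3]

Back-substitution:
x₂ = (-34/3) / (17/3) = -2
x₁ = (5 - (2)(-2)) / 3 = 3

x = [3, -2]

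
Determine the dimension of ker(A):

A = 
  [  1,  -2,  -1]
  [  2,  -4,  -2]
nullity(A) = 2

Row reduce:
R2 → R2 - (2)·R1
REF = 
  [  1,  -2,  -1]
  [  0,   0,   0]
Pivot columns: 1 → 1 pivot.
rank(A) = 1, so nullity(A) = 3 - 1 = 2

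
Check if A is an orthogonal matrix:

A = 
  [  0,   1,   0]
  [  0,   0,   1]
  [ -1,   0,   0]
Yes

AᵀA = 
  [  1,   0,   0]
  [  0,   1,   0]
  [  0,   0,   1]
= I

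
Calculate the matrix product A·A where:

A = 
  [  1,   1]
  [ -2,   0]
A² = A·A:
A²[1,1] = (1)(1) + (1)(-2) = -1
A²[1,2] = (1)(1) + (1)(0) = 1
A²[2,1] = (-2)(1) + (0)(-2) = -2
A²[2,2] = (-2)(1) + (0)(0) = -2
A² = 
  [ -1,   1]
  [ -2,  -2]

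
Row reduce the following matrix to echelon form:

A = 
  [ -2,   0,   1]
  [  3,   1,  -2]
Row operations:
R2 → R2 + (3/2)·R1

Resulting echelon form:
REF = 
  [  -2,    0,    1]
  [   0,    1, -1/2]

Rank = 2 (number of non-zero pivot rows).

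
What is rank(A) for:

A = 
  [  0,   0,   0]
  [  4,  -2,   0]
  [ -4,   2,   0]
Row reduce:
Swap R1 ↔ R2
R3 → R3 + (1)·R1
REF = 
  [  4,  -2,   0]
  [  0,   0,   0]
  [  0,   0,   0]
Pivot columns: 1 → 1 pivot.

rank(A) = 1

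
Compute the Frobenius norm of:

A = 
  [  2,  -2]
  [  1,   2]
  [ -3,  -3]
||A||_F = 5.568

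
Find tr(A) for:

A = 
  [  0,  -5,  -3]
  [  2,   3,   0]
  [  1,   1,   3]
6

tr(A) = 0 + 3 + 3 = 6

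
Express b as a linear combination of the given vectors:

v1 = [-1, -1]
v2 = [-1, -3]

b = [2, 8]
c1 = 1, c2 = -3

b = 1·v1 + -3·v2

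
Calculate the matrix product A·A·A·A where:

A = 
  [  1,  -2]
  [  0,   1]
A² = A·A:
A²[1,1] = (1)(1) + (-2)(0) = 1
A²[1,2] = (1)(-2) + (-2)(1) = -4
A²[2,1] = (0)(1) + (1)(0) = 0
A²[2,2] = (0)(-2) + (1)(1) = 1
A² = 
  [  1,  -4]
  [  0,   1]

A^3 = A^2·A:
A^3[1,1] = (1)(1) + (-4)(0) = 1
A^3[1,2] = (1)(-2) + (-4)(1) = -6
A^3[2,1] = (0)(1) + (1)(0) = 0
A^3[2,2] = (0)(-2) + (1)(1) = 1
A^3 = 
  [  1,  -6]
  [  0,   1]

A^4 = A^3·A:
A^4[1,1] = (1)(1) + (-6)(0) = 1
A^4[1,2] = (1)(-2) + (-6)(1) = -8
A^4[2,1] = (0)(1) + (1)(0) = 0
A^4[2,2] = (0)(-2) + (1)(1) = 1
A^4 = 
  [  1,  -8]
  [  0,   1]

Therefore
A^4 = 
  [  1,  -8]
  [  0,   1]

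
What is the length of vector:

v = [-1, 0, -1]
1.414

||v||₂ = √((-1)² + (0)² + (-1)²) = √2 = 1.414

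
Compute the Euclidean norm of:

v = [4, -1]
4.123

||v||₂ = √((4)² + (-1)²) = √17 = 4.123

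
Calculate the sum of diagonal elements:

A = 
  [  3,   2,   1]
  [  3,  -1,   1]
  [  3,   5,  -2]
0

tr(A) = 3 + -1 + -2 = 0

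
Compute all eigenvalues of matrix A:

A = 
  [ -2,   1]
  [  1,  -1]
tr(A) = -3, det(A) = 1
Characteristic polynomial: λ² - tr(A)λ + det(A) = λ² + 3λ + 1
λ² + 3λ + 1 = 0  ⇒  λ = (-3 ± √((3)² - 4·(1)))/2 = (-3 ± √(5))/2
  = (-3 + √5)/2,  (-3 - √5)/2

λ = (-3 + √5)/2, (-3 - √5)/2  (≈ -0.382, -2.618)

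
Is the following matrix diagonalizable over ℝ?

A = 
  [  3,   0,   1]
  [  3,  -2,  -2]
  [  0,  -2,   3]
No

Characteristic polynomial: det(λI - A) = λ³ - 4λ² - 7λ + 36
By the rational root theorem any rational root is an integer dividing 36; none of those is a root, so p(λ) has no rational roots and hence (being an irreducible cubic) no repeated roots.
Discriminant of the cubic: Δ = -5476
Δ < 0 ⇒ one real eigenvalue and a complex-conjugate pair: λ ≈ -2.858, 3.429 + 0.9167i, 3.429 - 0.9167i
Has complex eigenvalues (not diagonalizable over ℝ).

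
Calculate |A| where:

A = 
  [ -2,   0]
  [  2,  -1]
2

For a 2×2 matrix, det = ad - bc = (-2)(-1) - (0)(2) = 2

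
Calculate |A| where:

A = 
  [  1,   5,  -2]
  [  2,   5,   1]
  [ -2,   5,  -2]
Cofactor expansion along row 1:
det(A) = (1)·((5)(-2) - (1)(5)) - (5)·((2)(-2) - (1)(-2)) + (-2)·((2)(5) - (5)(-2))
  = (1)(-15) - (5)(-2) + (-2)(20)
  = -45

det(A) = -45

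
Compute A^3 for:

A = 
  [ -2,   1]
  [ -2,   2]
A² = A·A:
A²[1,1] = (-2)(-2) + (1)(-2) = 2
A²[1,2] = (-2)(1) + (1)(2) = 0
A²[2,1] = (-2)(-2) + (2)(-2) = 0
A²[2,2] = (-2)(1) + (2)(2) = 2
A² = 
  [  2,   0]
  [  0,   2]

A^3 = A^2·A:
A^3[1,1] = (2)(-2) + (0)(-2) = -4
A^3[1,2] = (2)(1) + (0)(2) = 2
A^3[2,1] = (0)(-2) + (2)(-2) = -4
A^3[2,2] = (0)(1) + (2)(2) = 4
A^3 = 
  [ -4,   2]
  [ -4,   4]

Therefore
A^3 = 
  [ -4,   2]
  [ -4,   4]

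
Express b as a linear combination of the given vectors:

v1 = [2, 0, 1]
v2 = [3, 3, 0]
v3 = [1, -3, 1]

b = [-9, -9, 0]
c1 = 0, c2 = -3, c3 = 0

b = 0·v1 + -3·v2 + 0·v3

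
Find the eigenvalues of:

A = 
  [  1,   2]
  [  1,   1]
λ = 1 + √2, 1 - √2  (≈ 2.414, -0.4142)

tr(A) = 2, det(A) = -1
Characteristic polynomial: λ² - tr(A)λ + det(A) = λ² - 2λ - 1
λ² - 2λ - 1 = 0  ⇒  λ = (2 ± √((-2)² - 4·(-1)))/2 = (2 ± √(8))/2
  = 1 + √2,  1 - √2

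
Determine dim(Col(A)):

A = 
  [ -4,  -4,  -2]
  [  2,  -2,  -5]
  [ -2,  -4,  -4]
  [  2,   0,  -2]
Row reduce:
R2 → R2 + (1/2)·R1
R3 → R3 - (1/2)·R1
R4 → R4 + (1/2)·R1
R3 → R3 - (1/2)·R2
R4 → R4 - (1/2)·R2
REF = 
  [ -4,  -4,  -2]
  [  0,  -4,  -6]
  [  0,   0,   0]
  [  0,   0,   0]
Pivot columns: 1, 2 → 2 pivots.
dim(Col(A)) = number of pivot columns = 2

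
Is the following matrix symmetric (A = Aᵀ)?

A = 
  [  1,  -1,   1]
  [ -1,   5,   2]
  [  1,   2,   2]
Yes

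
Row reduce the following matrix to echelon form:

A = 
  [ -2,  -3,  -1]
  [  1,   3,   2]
Row operations:
R2 → R2 + (1/2)·R1

Resulting echelon form:
REF = 
  [ -2,  -3,  -1]
  [  0, 3/2, 3/2]

Rank = 2 (number of non-zero pivot rows).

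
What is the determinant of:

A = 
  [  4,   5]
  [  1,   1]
For a 2×2 matrix, det = ad - bc = (4)(1) - (5)(1) = -1

det(A) = -1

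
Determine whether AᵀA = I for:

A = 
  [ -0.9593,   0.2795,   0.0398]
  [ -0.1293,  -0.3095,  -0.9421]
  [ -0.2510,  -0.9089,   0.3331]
Yes

AᵀA = 
  [  1,   0,   0]
  [  0,   1,  -0.0001]
  [  0,  -0.0001,   1.0001]
≈ I (equal to I up to the 4-dp rounding of the entries)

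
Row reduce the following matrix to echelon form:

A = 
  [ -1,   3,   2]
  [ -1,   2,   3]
Row operations:
R2 → R2 - (1)·R1

Resulting echelon form:
REF = 
  [ -1,   3,   2]
  [  0,  -1,   1]

Rank = 2 (number of non-zero pivot rows).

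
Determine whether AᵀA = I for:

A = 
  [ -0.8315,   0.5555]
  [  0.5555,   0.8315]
Yes

AᵀA = 
  [  1,   0]
  [  0,   1]
≈ I (equal to I up to the 4-dp rounding of the entries)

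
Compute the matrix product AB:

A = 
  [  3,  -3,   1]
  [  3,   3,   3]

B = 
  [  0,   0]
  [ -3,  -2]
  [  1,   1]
A is 2×3 and B is 3×2, so AB is 2×2. Each entry is (row of A)·(column of B):
AB[1,1] = (3)(0) + (-3)(-3) + (1)(1) = 10
AB[1,2] = (3)(0) + (-3)(-2) + (1)(1) = 7
AB[2,1] = (3)(0) + (3)(-3) + (3)(1) = -6
AB[2,2] = (3)(0) + (3)(-2) + (3)(1) = -3

AB = 
  [ 10,   7]
  [ -6,  -3]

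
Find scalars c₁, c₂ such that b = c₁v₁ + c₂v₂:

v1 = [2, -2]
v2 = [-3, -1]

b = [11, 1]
c1 = 1, c2 = -3

b = 1·v1 + -3·v2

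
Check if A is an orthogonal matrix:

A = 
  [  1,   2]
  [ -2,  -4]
No

AᵀA = 
  [  5,  10]
  [ 10,  20]
≠ I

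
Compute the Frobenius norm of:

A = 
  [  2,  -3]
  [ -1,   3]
||A||_F = 4.796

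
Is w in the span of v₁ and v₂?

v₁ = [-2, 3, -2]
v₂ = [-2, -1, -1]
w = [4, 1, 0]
No

Form the augmented matrix and row-reduce:
[v₁|v₂|w] = 
  [ -2,  -2,   4]
  [  3,  -1,   1]
  [ -2,  -1,   0]
R2 → R2 + (3/2)·R1
R3 → R3 - (1)·R1
R3 → R3 + (1/4)·R2
REF = 
  [  -2,   -2,    4]
  [   0,   -4,    7]
  [   0,    0, -9/4]

Row 3 reads [0 0 | -9/4], i.e. 0 = -9/4, so the system is inconsistent and w ∉ span{v₁, v₂}.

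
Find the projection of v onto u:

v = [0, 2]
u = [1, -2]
proj_u(v) = [-4/5, 8/5]

v·u = (0)(1) + (2)(-2) = -4
u·u = (1)² + (-2)² = 5
proj_u(v) = (v·u / u·u) × u = (-4/5) × u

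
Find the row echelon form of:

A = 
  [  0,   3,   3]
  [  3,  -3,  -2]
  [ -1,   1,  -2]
Row operations:
Swap R1 ↔ R2
R3 → R3 + (1/3)·R1

Resulting echelon form:
REF = 
  [   3,   -3,   -2]
  [   0,    3,    3]
  [   0,    0, -8/3]

Rank = 3 (number of non-zero pivot rows).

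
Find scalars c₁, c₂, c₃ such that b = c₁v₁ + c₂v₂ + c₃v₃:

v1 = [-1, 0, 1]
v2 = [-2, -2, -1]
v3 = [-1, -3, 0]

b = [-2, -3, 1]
c1 = 1, c2 = 0, c3 = 1

b = 1·v1 + 0·v2 + 1·v3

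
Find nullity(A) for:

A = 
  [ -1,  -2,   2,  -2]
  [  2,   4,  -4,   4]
nullity(A) = 3

Row reduce:
R2 → R2 + (2)·R1
REF = 
  [ -1,  -2,   2,  -2]
  [  0,   0,   0,   0]
Pivot columns: 1 → 1 pivot.
rank(A) = 1, so nullity(A) = 4 - 1 = 3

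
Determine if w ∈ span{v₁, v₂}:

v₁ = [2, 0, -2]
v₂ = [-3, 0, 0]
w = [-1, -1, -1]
No

Form the augmented matrix and row-reduce:
[v₁|v₂|w] = 
  [  2,  -3,  -1]
  [  0,   0,  -1]
  [ -2,   0,  -1]
R3 → R3 + (1)·R1
Swap R2 ↔ R3
REF = 
  [  2,  -3,  -1]
  [  0,  -3,  -2]
  [  0,   0,  -1]

Row 3 reads [0 0 | -1], i.e. 0 = -1, so the system is inconsistent and w ∉ span{v₁, v₂}.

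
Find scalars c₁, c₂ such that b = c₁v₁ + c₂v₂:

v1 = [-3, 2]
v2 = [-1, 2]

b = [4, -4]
c1 = -1, c2 = -1

b = -1·v1 + -1·v2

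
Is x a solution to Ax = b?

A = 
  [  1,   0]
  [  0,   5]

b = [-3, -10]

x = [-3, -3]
No

Ax = [-3, -15] ≠ b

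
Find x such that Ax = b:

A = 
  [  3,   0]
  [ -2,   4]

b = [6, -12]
x = [2, -2]

Row reduce the augmented matrix [A|b]:
R2 → R2 + (2/3)·R1
REF = 
  [  3,   0,   6]
  [  0,   4,  -8]

Back-substitution:
x₂ = (-8) / 4 = -2
x₁ = (6 - (0)(-2)) / 3 = 2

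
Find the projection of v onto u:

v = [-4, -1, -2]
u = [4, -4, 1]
proj_u(v) = [-56/33, 56/33, -14/33]

v·u = (-4)(4) + (-1)(-4) + (-2)(1) = -14
u·u = (4)² + (-4)² + (1)² = 33
proj_u(v) = (v·u / u·u) × u = (-14/33) × u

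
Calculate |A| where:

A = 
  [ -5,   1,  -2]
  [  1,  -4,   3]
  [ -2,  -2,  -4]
Cofactor expansion along row 1:
det(A) = (-5)·((-4)(-4) - (3)(-2)) - (1)·((1)(-4) - (3)(-2)) + (-2)·((1)(-2) - (-4)(-2))
  = (-5)(22) - (1)(2) + (-2)(-10)
  = -92

det(A) = -92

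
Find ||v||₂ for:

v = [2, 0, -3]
3.606

||v||₂ = √((2)² + (0)² + (-3)²) = √13 = 3.606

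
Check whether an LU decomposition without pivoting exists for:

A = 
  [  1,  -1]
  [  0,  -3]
Yes.
A[1,1] = 1 ≠ 0, so Gaussian elimination proceeds without a row swap: multiplier ℓ₂₁ = (0)/(1) = 0, and U[2,2] = -3 - (0)(-1) = -3.
L = 
  [  1,   0]
  [  0,   1]
U = 
  [  1,  -1]
  [  0,  -3]
Check row 2 of LU: [(0)(1), (0)(-1) + (-3)] = [0, -3] = row 2 of A ✓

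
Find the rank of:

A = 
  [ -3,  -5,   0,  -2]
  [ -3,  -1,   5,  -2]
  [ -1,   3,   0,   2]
Row reduce:
R2 → R2 - (1)·R1
R3 → R3 - (1/3)·R1
R3 → R3 - (7/6)·R2
REF = 
  [   -3,    -5,     0,    -2]
  [    0,     4,     5,     0]
  [    0,     0, -35/6,   8/3]
Pivot columns: 1, 2, 3 → 3 pivots.

rank(A) = 3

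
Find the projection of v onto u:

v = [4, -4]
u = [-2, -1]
v·u = (4)(-2) + (-4)(-1) = -4
u·u = (-2)² + (-1)² = 5
proj_u(v) = (v·u / u·u) × u = (-4/5) × u

proj_u(v) = [8/5, 4/5]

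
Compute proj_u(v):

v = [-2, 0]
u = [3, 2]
v·u = (-2)(3) + (0)(2) = -6
u·u = (3)² + (2)² = 13
proj_u(v) = (v·u / u·u) × u = (-6/13) × u

proj_u(v) = [-18/13, -12/13]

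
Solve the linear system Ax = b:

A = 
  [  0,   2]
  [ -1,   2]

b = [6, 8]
Row reduce the augmented matrix [A|b]:
Swap R1 ↔ R2
REF = 
  [ -1,   2,   8]
  [  0,   2,   6]

Back-substitution:
x₂ = 6 / 2 = 3
x₁ = (8 - (2)(3)) / (-1) = -2

x = [-2, 3]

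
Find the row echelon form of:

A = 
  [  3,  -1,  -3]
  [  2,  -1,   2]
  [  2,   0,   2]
Row operations:
R2 → R2 - (2/3)·R1
R3 → R3 - (2/3)·R1
R3 → R3 + (2)·R2

Resulting echelon form:
REF = 
  [   3,   -1,   -3]
  [   0, -1/3,    4]
  [   0,    0,   12]

Rank = 3 (number of non-zero pivot rows).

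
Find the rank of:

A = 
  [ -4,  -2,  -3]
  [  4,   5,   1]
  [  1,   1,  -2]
Row reduce:
R2 → R2 + (1)·R1
R3 → R3 + (1/4)·R1
R3 → R3 - (1/6)·R2
REF = 
  [    -4,     -2,     -3]
  [     0,      3,     -2]
  [     0,      0, -29/12]
Pivot columns: 1, 2, 3 → 3 pivots.

rank(A) = 3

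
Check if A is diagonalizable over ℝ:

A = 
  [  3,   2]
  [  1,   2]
Yes

tr(A) = 5, det(A) = 4
Characteristic polynomial: λ² - tr(A)λ + det(A) = λ² - 5λ + 4
λ² - 5λ + 4 = (λ - 1)(λ - 4)
Eigenvalues: 4, 1
λ=1: alg. mult. = 1, geom. mult. = 2 - rank(A - (1)I) = 2 - 1 = 1
λ=4: alg. mult. = 1, geom. mult. = 2 - rank(A - (4)I) = 2 - 1 = 1
Sum of geometric multiplicities equals n, so A has n independent eigenvectors.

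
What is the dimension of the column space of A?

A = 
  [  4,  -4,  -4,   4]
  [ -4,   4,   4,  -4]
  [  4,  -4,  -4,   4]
dim(Col(A)) = 1

Row reduce:
R2 → R2 + (1)·R1
R3 → R3 - (1)·R1
REF = 
  [  4,  -4,  -4,   4]
  [  0,   0,   0,   0]
  [  0,   0,   0,   0]
Pivot columns: 1 → 1 pivot.
dim(Col(A)) = number of pivot columns = 1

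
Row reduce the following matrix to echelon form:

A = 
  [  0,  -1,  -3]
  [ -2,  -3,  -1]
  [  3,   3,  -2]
Row operations:
Swap R1 ↔ R2
R3 → R3 + (3/2)·R1
R3 → R3 - (3/2)·R2

Resulting echelon form:
REF = 
  [ -2,  -3,  -1]
  [  0,  -1,  -3]
  [  0,   0,   1]

Rank = 3 (number of non-zero pivot rows).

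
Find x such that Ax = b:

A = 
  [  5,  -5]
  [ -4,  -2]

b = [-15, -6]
x = [0, 3]

Row reduce the augmented matrix [A|b]:
R2 → R2 + (4/5)·R1
REF = 
  [  5,  -5, -15]
  [  0,  -6, -18]

Back-substitution:
x₂ = (-18) / (-6) = 3
x₁ = (-15 - (-5)(3)) / 5 = 0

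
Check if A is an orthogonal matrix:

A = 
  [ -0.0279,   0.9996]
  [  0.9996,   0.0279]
Yes

AᵀA = 
  [  1,   0]
  [  0,   1]
≈ I (equal to I up to the 4-dp rounding of the entries)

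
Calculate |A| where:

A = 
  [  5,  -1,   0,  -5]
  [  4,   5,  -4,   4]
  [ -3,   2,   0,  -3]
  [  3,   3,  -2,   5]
196

Cofactor expansion along row 1: det(A) = a₁₁M₁₁ - a₁₂M₁₂ + a₁₃M₁₃ - a₁₄M₁₄

M₁₁ = det[[5, -4, 4]; [2, 0, -3]; [3, -2, 5]]
  = (5)·((0)(5) - (-3)(-2)) - (-4)·((2)(5) - (-3)(3)) + (4)·((2)(-2) - (0)(3))
  = (5)(-6) - (-4)(19) + (4)(-4)
  = 30
M₁₂ = det[[4, -4, 4]; [-3, 0, -3]; [3, -2, 5]]
  = (4)·((0)(5) - (-3)(-2)) - (-4)·((-3)(5) - (-3)(3)) + (4)·((-3)(-2) - (0)(3))
  = (4)(-6) - (-4)(-6) + (4)(6)
  = -24
M₁₃ = det[[4, 5, 4]; [-3, 2, -3]; [3, 3, 5]]
  = (4)·((2)(5) - (-3)(3)) - (5)·((-3)(5) - (-3)(3)) + (4)·((-3)(3) - (2)(3))
  = (4)(19) - (5)(-6) + (4)(-15)
  = 46
M₁₄ = det[[4, 5, -4]; [-3, 2, 0]; [3, 3, -2]]
  = (4)·((2)(-2) - (0)(3)) - (5)·((-3)(-2) - (0)(3)) + (-4)·((-3)(3) - (2)(3))
  = (4)(-4) - (5)(6) + (-4)(-15)
  = 14

det(A) = (5)(30) - (-1)(-24) + (0)(46) - (-5)(14) = 196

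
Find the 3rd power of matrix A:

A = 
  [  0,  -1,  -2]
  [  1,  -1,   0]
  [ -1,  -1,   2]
A^3 = 
  [  7,   0, -10]
  [  2,   3,  -2]
  [ -6,  -3,  18]

A² = A·A:
A²[1,1] = (0)(0) + (-1)(1) + (-2)(-1) = 1
A²[1,2] = (0)(-1) + (-1)(-1) + (-2)(-1) = 3
A²[1,3] = (0)(-2) + (-1)(0) + (-2)(2) = -4
A²[2,1] = (1)(0) + (-1)(1) + (0)(-1) = -1
A²[2,2] = (1)(-1) + (-1)(-1) + (0)(-1) = 0
A²[2,3] = (1)(-2) + (-1)(0) + (0)(2) = -2
A²[3,1] = (-1)(0) + (-1)(1) + (2)(-1) = -3
A²[3,2] = (-1)(-1) + (-1)(-1) + (2)(-1) = 0
A²[3,3] = (-1)(-2) + (-1)(0) + (2)(2) = 6
A² = 
  [  1,   3,  -4]
  [ -1,   0,  -2]
  [ -3,   0,   6]

A^3 = A^2·A:
A^3[1,1] = (1)(0) + (3)(1) + (-4)(-1) = 7
A^3[1,2] = (1)(-1) + (3)(-1) + (-4)(-1) = 0
A^3[1,3] = (1)(-2) + (3)(0) + (-4)(2) = -10
A^3[2,1] = (-1)(0) + (0)(1) + (-2)(-1) = 2
A^3[2,2] = (-1)(-1) + (0)(-1) + (-2)(-1) = 3
A^3[2,3] = (-1)(-2) + (0)(0) + (-2)(2) = -2
A^3[3,1] = (-3)(0) + (0)(1) + (6)(-1) = -6
A^3[3,2] = (-3)(-1) + (0)(-1) + (6)(-1) = -3
A^3[3,3] = (-3)(-2) + (0)(0) + (6)(2) = 18
A^3 = 
  [  7,   0, -10]
  [  2,   3,  -2]
  [ -6,  -3,  18]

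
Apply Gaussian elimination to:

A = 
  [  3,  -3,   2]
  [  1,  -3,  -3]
Row operations:
R2 → R2 - (1/3)·R1

Resulting echelon form:
REF = 
  [    3,    -3,     2]
  [    0,    -2, -11/3]

Rank = 2 (number of non-zero pivot rows).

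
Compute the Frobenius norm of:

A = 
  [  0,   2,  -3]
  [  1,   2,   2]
||A||_F = 4.69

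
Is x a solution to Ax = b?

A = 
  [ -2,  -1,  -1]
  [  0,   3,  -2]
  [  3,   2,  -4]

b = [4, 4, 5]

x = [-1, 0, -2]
Yes

Ax = [4, 4, 5] = b ✓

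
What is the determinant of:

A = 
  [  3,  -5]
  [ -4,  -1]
-23

For a 2×2 matrix, det = ad - bc = (3)(-1) - (-5)(-4) = -23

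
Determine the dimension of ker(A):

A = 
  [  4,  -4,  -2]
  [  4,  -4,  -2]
nullity(A) = 2

Row reduce:
R2 → R2 - (1)·R1
REF = 
  [  4,  -4,  -2]
  [  0,   0,   0]
Pivot columns: 1 → 1 pivot.
rank(A) = 1, so nullity(A) = 3 - 1 = 2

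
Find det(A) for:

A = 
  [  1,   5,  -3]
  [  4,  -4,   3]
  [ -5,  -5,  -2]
108

Cofactor expansion along row 1:
det(A) = (1)·((-4)(-2) - (3)(-5)) - (5)·((4)(-2) - (3)(-5)) + (-3)·((4)(-5) - (-4)(-5))
  = (1)(23) - (5)(7) + (-3)(-40)
  = 108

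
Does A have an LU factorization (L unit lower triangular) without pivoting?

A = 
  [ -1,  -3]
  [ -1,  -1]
Yes.
A[1,1] = -1 ≠ 0, so Gaussian elimination proceeds without a row swap: multiplier ℓ₂₁ = (-1)/(-1) = 1, and U[2,2] = -1 - (1)(-3) = 2.
L = 
  [  1,   0]
  [  1,   1]
U = 
  [ -1,  -3]
  [  0,   2]
Check row 2 of LU: [(1)(-1), (1)(-3) + 2] = [-1, -1] = row 2 of A ✓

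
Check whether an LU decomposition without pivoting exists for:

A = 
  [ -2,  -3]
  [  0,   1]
Yes.
A[1,1] = -2 ≠ 0, so Gaussian elimination proceeds without a row swap: multiplier ℓ₂₁ = (0)/(-2) = 0, and U[2,2] = 1 - (0)(-3) = 1.
L = 
  [  1,   0]
  [  0,   1]
U = 
  [ -2,  -3]
  [  0,   1]
Check row 2 of LU: [(0)(-2), (0)(-3) + 1] = [0, 1] = row 2 of A ✓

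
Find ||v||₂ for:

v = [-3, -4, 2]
5.385

||v||₂ = √((-3)² + (-4)² + (2)²) = √29 = 5.385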